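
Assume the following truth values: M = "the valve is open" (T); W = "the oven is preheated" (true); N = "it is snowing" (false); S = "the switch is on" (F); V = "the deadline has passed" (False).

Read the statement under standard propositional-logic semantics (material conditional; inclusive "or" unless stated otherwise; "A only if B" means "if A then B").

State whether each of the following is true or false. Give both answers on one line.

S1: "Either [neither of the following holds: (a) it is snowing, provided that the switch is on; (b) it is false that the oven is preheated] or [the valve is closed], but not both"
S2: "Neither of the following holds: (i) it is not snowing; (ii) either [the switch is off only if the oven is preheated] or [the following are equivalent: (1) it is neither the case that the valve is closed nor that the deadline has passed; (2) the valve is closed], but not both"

S1: Parsed as ((S -> N) nor not W) xor not M

S -> N = False -> False = True
not W = not True = False
(S -> N) nor not W = True nor False = False
not M = not True = False
((S -> N) nor not W) xor not M = False xor False = False
Thus S1 is false.

S2: In symbols: not N nor ((not S -> W) xor ((not M nor V) iff not M))

not N = not False = True
not S = not False = True
not S -> W = True -> True = True
not M = not True = False
not M nor V = False nor False = True
not M = not True = False
(not M nor V) iff not M = True iff False = False
(not S -> W) xor ((not M nor V) iff not M) = True xor False = True
not N nor ((not S -> W) xor ((not M nor V) iff not M)) = True nor True = False
Hence S2 is false.

S1 F, S2 F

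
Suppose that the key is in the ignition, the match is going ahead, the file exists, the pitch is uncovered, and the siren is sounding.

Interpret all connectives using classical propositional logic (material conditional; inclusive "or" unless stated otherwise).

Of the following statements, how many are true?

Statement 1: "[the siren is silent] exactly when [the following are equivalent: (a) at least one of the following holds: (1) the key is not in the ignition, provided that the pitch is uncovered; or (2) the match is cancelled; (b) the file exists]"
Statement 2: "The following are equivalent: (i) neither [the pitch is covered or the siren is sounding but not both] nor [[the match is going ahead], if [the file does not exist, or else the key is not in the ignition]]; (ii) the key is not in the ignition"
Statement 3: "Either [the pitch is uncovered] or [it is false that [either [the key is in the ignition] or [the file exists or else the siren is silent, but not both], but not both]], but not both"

2

Let U = "the siren is sounding" (T), G = "the pitch is covered" (F), S = "the key is in the ignition" (T), V = "the match is cancelled" (F), N = "the file exists" (T).

Statement 1: This is ¬U ↔ (((¬G → ¬S) ∨ V) ↔ N).

¬U = ¬T = F
¬G = ¬F = T
¬S = ¬T = F
¬G → ¬S = T → F = F
(¬G → ¬S) ∨ V = F ∨ F = F
((¬G → ¬S) ∨ V) ↔ N = F ↔ T = F
¬U ↔ (((¬G → ¬S) ∨ V) ↔ N) = F ↔ F = T
Hence Statement 1 is true.

Statement 2: In symbols: ((G ⊕ U) ↓ ((¬N ∨ ¬S) → ¬V)) ↔ ¬S

G ⊕ U = F ⊕ T = T
¬N = ¬T = F
¬S = ¬T = F
¬N ∨ ¬S = F ∨ F = F
¬V = ¬F = T
(¬N ∨ ¬S) → ¬V = F → T = T
(G ⊕ U) ↓ ((¬N ∨ ¬S) → ¬V) = T ↓ T = F
¬S = ¬T = F
((G ⊕ U) ↓ ((¬N ∨ ¬S) → ¬V)) ↔ ¬S = F ↔ F = T
So Statement 2 is true.

Statement 3: This is ¬G ⊕ ¬(S ⊕ (N ⊕ ¬U)).

¬G = ¬F = T
¬U = ¬T = F
N ⊕ ¬U = T ⊕ F = T
S ⊕ (N ⊕ ¬U) = T ⊕ T = F
¬(S ⊕ (N ⊕ ¬U)) = ¬F = T
¬G ⊕ ¬(S ⊕ (N ⊕ ¬U)) = T ⊕ T = F
Thus Statement 3 is false.

Count: 2.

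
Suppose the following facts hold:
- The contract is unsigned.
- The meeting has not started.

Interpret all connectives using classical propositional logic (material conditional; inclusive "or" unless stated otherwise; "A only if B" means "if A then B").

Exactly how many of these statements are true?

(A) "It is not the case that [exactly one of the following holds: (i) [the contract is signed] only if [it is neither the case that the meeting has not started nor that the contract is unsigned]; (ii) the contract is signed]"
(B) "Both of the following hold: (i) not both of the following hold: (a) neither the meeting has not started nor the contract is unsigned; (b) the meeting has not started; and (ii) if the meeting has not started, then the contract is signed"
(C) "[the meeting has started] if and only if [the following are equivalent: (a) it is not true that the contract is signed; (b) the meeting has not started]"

0

Let P = "the contract is signed" (F), Q = "the meeting has started" (F).

(A): In symbols: ¬((P → (¬Q ↓ ¬P)) ⊕ P)

¬Q = ¬F = T
¬P = ¬F = T
¬Q ↓ ¬P = T ↓ T = F
P → (¬Q ↓ ¬P) = F → F = T
(P → (¬Q ↓ ¬P)) ⊕ P = T ⊕ F = T
¬((P → (¬Q ↓ ¬P)) ⊕ P) = ¬T = F
So (A) is false.

(B): In symbols: ((¬Q ↓ ¬P) ↑ ¬Q) ∧ (¬Q → P)

¬Q = ¬F = T
¬P = ¬F = T
¬Q ↓ ¬P = T ↓ T = F
¬Q = ¬F = T
(¬Q ↓ ¬P) ↑ ¬Q = F ↑ T = T
¬Q = ¬F = T
¬Q → P = T → F = F
((¬Q ↓ ¬P) ↑ ¬Q) ∧ (¬Q → P) = T ∧ F = F
Hence (B) is false.

(C): Formalization: Q ↔ (¬P ↔ ¬Q)

¬P = ¬F = T
¬Q = ¬F = T
¬P ↔ ¬Q = T ↔ T = T
Q ↔ (¬P ↔ ¬Q) = F ↔ T = F
Hence (C) is false.

True statements: 0 (none).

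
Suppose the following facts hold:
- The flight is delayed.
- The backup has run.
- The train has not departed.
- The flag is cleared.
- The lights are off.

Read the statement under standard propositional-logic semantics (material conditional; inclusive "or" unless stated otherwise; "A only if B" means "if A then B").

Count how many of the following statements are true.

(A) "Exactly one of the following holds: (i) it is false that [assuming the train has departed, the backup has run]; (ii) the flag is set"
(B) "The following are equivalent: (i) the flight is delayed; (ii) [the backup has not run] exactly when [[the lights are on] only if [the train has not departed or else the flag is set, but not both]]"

0

Let R = "the train has departed" (F), Q = "the backup has run" (T), S = "the flag is set" (F), P = "the flight is delayed" (T), U = "the lights are on" (F).

(A): Parsed as ¬(R → Q) ⊕ S

R → Q = F → T = T
¬(R → Q) = ¬T = F
¬(R → Q) ⊕ S = F ⊕ F = F
So (A) is false.

(B): This is P ↔ (¬Q ↔ (U → (¬R ⊕ S))).

¬Q = ¬T = F
¬R = ¬F = T
¬R ⊕ S = T ⊕ F = T
U → (¬R ⊕ S) = F → T = T
¬Q ↔ (U → (¬R ⊕ S)) = F ↔ T = F
P ↔ (¬Q ↔ (U → (¬R ⊕ S))) = T ↔ F = F
Hence (B) is false.

Count: 0.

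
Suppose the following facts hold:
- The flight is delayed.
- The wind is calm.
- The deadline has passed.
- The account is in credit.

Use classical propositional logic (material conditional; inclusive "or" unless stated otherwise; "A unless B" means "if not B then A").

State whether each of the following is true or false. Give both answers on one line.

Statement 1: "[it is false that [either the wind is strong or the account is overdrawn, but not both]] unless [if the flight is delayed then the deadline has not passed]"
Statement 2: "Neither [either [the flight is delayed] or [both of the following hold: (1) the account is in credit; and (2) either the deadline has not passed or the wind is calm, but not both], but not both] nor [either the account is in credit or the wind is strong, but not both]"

Statement 1 T; Statement 2 F

Let R = "the wind is strong" (F), S = "the account is overdrawn" (F), Q = "the flight is delayed" (T), M = "the deadline has passed" (T).

Statement 1: This is ¬(R ⊕ S) ∨ (Q → ¬M).

R ⊕ S = F ⊕ F = F
¬(R ⊕ S) = ¬F = T
¬M = ¬T = F
Q → ¬M = T → F = F
¬(R ⊕ S) ∨ (Q → ¬M) = T ∨ F = T
So Statement 1 is true.

Statement 2: Parsed as (Q ⊕ (¬S ∧ (¬M ⊕ ¬R))) ↓ (¬S ⊕ R)

¬S = ¬F = T
¬M = ¬T = F
¬R = ¬F = T
¬M ⊕ ¬R = F ⊕ T = T
¬S ∧ (¬M ⊕ ¬R) = T ∧ T = T
Q ⊕ (¬S ∧ (¬M ⊕ ¬R)) = T ⊕ T = F
¬S = ¬F = T
¬S ⊕ R = T ⊕ F = T
(Q ⊕ (¬S ∧ (¬M ⊕ ¬R))) ↓ (¬S ⊕ R) = F ↓ T = F
So Statement 2 is false.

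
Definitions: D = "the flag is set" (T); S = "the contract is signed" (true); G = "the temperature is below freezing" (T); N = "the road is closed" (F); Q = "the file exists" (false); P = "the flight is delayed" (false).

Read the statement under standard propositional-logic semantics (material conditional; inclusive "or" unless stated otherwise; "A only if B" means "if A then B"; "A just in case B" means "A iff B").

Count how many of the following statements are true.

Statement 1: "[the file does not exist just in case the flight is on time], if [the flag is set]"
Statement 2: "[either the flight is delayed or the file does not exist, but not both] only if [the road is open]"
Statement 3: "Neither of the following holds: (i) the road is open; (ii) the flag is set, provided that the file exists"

Statement 1: In symbols: D -> (not Q iff not P)

not Q = not False = True
not P = not False = True
not Q iff not P = True iff True = True
D -> (not Q iff not P) = True -> True = True
Hence Statement 1 is true.

Statement 2: This is (P xor not Q) -> not N.

not Q = not False = True
P xor not Q = False xor True = True
not N = not False = True
(P xor not Q) -> not N = True -> True = True
Thus Statement 2 is true.

Statement 3: Parsed as not N nor (Q -> D)

not N = not False = True
Q -> D = False -> True = True
not N nor (Q -> D) = True nor True = False
So Statement 3 is false.

Count: 2.

2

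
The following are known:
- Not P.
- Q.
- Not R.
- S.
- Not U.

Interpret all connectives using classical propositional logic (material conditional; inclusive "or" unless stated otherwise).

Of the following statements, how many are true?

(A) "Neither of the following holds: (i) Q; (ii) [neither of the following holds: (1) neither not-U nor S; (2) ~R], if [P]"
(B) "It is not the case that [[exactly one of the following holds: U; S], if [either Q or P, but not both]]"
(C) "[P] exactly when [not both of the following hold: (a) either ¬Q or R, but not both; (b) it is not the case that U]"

0

(A): In symbols: Q nor (P -> ((~U nor S) nor ~R))

~U = ~F = T
~U nor S = T nor T = F
~R = ~F = T
(~U nor S) nor ~R = F nor T = F
P -> ((~U nor S) nor ~R) = F -> F = T
Q nor (P -> ((~U nor S) nor ~R)) = T nor T = F
Thus (A) is false.

(B): This is ~((Q xor P) -> (U xor S)).

Q xor P = T xor F = T
U xor S = F xor T = T
(Q xor P) -> (U xor S) = T -> T = T
~((Q xor P) -> (U xor S)) = ~T = F
Thus (B) is false.

(C): In symbols: P <-> ((~Q xor R) nand ~U)

~Q = ~T = F
~Q xor R = F xor F = F
~U = ~F = T
(~Q xor R) nand ~U = F nand T = T
P <-> ((~Q xor R) nand ~U) = F <-> T = F
Hence (C) is false.

Count: 0.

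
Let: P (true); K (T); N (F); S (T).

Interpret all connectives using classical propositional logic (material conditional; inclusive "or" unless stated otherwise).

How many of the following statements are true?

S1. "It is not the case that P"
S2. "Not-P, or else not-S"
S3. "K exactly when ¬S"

S1: This is ¬P.

¬P = ¬T = F
So S1 is false.

S2: In symbols: ¬P ∨ ¬S

¬P = ¬T = F
¬S = ¬T = F
¬P ∨ ¬S = F ∨ F = F
So S2 is false.

S3: Formalization: K ↔ ¬S

¬S = ¬T = F
K ↔ ¬S = T ↔ F = F
Thus S3 is false.

Count: 0.

0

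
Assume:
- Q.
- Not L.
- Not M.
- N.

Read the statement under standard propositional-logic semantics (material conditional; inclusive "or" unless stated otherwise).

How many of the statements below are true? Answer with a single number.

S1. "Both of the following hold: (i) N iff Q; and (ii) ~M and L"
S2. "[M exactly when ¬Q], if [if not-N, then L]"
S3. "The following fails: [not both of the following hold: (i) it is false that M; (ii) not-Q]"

1

S1: In symbols: (N ↔ Q) ∧ (¬M ∧ L)

N ↔ Q = T ↔ T = T
¬M = ¬F = T
¬M ∧ L = T ∧ F = F
(N ↔ Q) ∧ (¬M ∧ L) = T ∧ F = F
Thus S1 is false.

S2: Formalization: (¬N → L) → (M ↔ ¬Q)

¬N = ¬T = F
¬N → L = F → F = T
¬Q = ¬T = F
M ↔ ¬Q = F ↔ F = T
(¬N → L) → (M ↔ ¬Q) = T → T = T
So S2 is true.

S3: This is ¬(¬M ↑ ¬Q).

¬M = ¬F = T
¬Q = ¬T = F
¬M ↑ ¬Q = T ↑ F = T
¬(¬M ↑ ¬Q) = ¬T = F
Hence S3 is false.

1 of the 3 statements is true (S2).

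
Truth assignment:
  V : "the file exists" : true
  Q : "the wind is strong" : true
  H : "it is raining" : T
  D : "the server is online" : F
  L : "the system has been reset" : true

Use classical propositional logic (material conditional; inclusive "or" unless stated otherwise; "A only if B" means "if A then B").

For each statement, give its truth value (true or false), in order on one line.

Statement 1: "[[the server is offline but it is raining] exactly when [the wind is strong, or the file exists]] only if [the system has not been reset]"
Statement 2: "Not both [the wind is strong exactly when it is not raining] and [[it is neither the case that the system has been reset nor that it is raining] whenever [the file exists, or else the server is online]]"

Statement 1: This is ((¬D ∧ H) ↔ (Q ∨ V)) → ¬L.

¬D = ¬F = T
¬D ∧ H = T ∧ T = T
Q ∨ V = T ∨ T = T
(¬D ∧ H) ↔ (Q ∨ V) = T ↔ T = T
¬L = ¬T = F
((¬D ∧ H) ↔ (Q ∨ V)) → ¬L = T → F = F
Hence Statement 1 is false.

Statement 2: This is (Q ↔ ¬H) ↑ ((V ∨ D) → (L ↓ H)).

¬H = ¬T = F
Q ↔ ¬H = T ↔ F = F
V ∨ D = T ∨ F = T
L ↓ H = T ↓ T = F
(V ∨ D) → (L ↓ H) = T → F = F
(Q ↔ ¬H) ↑ ((V ∨ D) → (L ↓ H)) = F ↑ F = T
Hence Statement 2 is true.

Statement 1 F / Statement 2 T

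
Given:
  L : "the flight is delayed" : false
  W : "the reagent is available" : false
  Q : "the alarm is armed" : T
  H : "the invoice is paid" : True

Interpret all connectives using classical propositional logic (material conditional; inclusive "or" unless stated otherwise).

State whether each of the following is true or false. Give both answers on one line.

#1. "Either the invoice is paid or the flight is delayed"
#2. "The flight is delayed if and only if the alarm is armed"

#1 T, #2 F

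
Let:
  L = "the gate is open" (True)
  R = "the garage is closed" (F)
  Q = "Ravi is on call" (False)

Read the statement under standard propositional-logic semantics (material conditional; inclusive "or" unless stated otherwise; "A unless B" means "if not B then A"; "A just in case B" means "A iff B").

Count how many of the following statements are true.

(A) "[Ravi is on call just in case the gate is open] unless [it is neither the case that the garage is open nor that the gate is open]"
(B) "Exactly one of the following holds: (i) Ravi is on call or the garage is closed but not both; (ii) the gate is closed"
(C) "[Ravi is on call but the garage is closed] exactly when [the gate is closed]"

(A): Formalization: (Q iff L) or (not R nor L)

Q iff L = False iff True = False
not R = not False = True
not R nor L = True nor True = False
(Q iff L) or (not R nor L) = False or False = False
So (A) is false.

(B): In symbols: (Q xor R) xor not L

Q xor R = False xor False = False
not L = not True = False
(Q xor R) xor not L = False xor False = False
Thus (B) is false.

(C): Parsed as (Q and R) iff not L

Q and R = False and False = False
not L = not True = False
(Q and R) iff not L = False iff False = True
So (C) is true.

True statements: 1 ((C)).

1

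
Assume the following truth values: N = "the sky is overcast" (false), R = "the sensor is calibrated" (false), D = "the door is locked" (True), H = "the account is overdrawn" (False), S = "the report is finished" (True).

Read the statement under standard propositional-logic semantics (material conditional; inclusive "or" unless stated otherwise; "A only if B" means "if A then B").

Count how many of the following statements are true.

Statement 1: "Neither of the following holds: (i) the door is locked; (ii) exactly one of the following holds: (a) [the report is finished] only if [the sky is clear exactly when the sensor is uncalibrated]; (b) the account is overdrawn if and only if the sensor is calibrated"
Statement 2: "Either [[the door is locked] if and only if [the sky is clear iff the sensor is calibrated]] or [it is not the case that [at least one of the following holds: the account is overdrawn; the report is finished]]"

Statement 1: Parsed as D ↓ ((S → (¬N ↔ ¬R)) ⊕ (H ↔ R))

¬N = ¬F = T
¬R = ¬F = T
¬N ↔ ¬R = T ↔ T = T
S → (¬N ↔ ¬R) = T → T = T
H ↔ R = F ↔ F = T
(S → (¬N ↔ ¬R)) ⊕ (H ↔ R) = T ⊕ T = F
D ↓ ((S → (¬N ↔ ¬R)) ⊕ (H ↔ R)) = T ↓ F = F
Thus Statement 1 is false.

Statement 2: This is (D ↔ (¬N ↔ R)) ∨ ¬(H ∨ S).

¬N = ¬F = T
¬N ↔ R = T ↔ F = F
D ↔ (¬N ↔ R) = T ↔ F = F
H ∨ S = F ∨ T = T
¬(H ∨ S) = ¬T = F
(D ↔ (¬N ↔ R)) ∨ ¬(H ∨ S) = F ∨ F = F
Hence Statement 2 is false.

True statements: 0 (none).

0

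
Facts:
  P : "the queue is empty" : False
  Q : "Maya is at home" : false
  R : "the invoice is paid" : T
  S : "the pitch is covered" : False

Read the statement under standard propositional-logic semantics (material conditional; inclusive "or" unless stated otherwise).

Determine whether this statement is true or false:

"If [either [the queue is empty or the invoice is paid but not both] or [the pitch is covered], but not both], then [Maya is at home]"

Parsed as ((P xor R) xor S) -> Q

P xor R = F xor T = T
(P xor R) xor S = T xor F = T
((P xor R) xor S) -> Q = T -> F = F

False.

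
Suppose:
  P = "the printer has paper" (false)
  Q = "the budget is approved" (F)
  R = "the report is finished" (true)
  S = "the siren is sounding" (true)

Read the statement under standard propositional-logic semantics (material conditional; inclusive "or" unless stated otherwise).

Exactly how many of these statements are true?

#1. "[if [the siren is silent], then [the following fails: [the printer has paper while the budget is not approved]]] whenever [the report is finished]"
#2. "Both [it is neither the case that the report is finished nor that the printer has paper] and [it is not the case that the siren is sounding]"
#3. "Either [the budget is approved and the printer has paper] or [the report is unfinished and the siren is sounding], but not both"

#1: This is R -> (not S -> not (P and not Q)).

not S = not True = False
not Q = not False = True
P and not Q = False and True = False
not (P and not Q) = not False = True
not S -> not (P and not Q) = False -> True = True
R -> (not S -> not (P and not Q)) = True -> True = True
Hence #1 is true.

#2: This is (R nor P) and not S.

R nor P = True nor False = False
not S = not True = False
(R nor P) and not S = False and False = False
Thus #2 is false.

#3: Formalization: (Q and P) xor (not R and S)

Q and P = False and False = False
not R = not True = False
not R and S = False and True = False
(Q and P) xor (not R and S) = False xor False = False
Hence #3 is false.

Count: 1.

1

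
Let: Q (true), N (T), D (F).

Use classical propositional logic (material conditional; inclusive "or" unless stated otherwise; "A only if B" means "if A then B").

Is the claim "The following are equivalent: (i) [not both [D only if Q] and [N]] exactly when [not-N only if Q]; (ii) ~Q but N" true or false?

True.

Formalization: (((D -> Q) nand N) iff (not N -> Q)) iff (not Q and N)

D -> Q = False -> True = True
(D -> Q) nand N = True nand True = False
not N = not True = False
not N -> Q = False -> True = True
((D -> Q) nand N) iff (not N -> Q) = False iff True = False
not Q = not True = False
not Q and N = False and True = False
(((D -> Q) nand N) iff (not N -> Q)) iff (not Q and N) = False iff False = True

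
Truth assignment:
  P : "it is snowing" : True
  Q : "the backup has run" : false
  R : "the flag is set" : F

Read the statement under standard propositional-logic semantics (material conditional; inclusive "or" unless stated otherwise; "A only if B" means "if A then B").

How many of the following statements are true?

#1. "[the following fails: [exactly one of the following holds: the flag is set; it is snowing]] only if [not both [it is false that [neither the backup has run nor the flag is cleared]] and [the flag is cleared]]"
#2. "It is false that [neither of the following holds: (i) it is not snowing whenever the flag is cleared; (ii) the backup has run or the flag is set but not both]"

1

#1: In symbols: ¬(R ⊕ P) → (¬(Q ↓ ¬R) ↑ ¬R)

R ⊕ P = F ⊕ T = T
¬(R ⊕ P) = ¬T = F
¬R = ¬F = T
Q ↓ ¬R = F ↓ T = F
¬(Q ↓ ¬R) = ¬F = T
¬R = ¬F = T
¬(Q ↓ ¬R) ↑ ¬R = T ↑ T = F
¬(R ⊕ P) → (¬(Q ↓ ¬R) ↑ ¬R) = F → F = T
Thus #1 is true.

#2: Formalization: ¬((¬R → ¬P) ↓ (Q ⊕ R))

¬R = ¬F = T
¬P = ¬T = F
¬R → ¬P = T → F = F
Q ⊕ R = F ⊕ F = F
(¬R → ¬P) ↓ (Q ⊕ R) = F ↓ F = T
¬((¬R → ¬P) ↓ (Q ⊕ R)) = ¬T = F
Thus #2 is false.

Count: 1.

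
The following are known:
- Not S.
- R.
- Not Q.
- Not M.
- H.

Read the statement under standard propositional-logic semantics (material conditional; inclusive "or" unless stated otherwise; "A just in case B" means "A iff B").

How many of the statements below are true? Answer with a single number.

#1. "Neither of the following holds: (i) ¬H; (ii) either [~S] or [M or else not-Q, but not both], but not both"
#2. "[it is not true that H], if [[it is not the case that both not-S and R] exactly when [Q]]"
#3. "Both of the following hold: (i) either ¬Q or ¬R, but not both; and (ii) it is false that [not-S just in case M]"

#1: Parsed as not H nor (not S xor (M xor not Q))

not H = not True = False
not S = not False = True
not Q = not False = True
M xor not Q = False xor True = True
not S xor (M xor not Q) = True xor True = False
not H nor (not S xor (M xor not Q)) = False nor False = True
So #1 is true.

#2: This is ((not S nand R) iff Q) -> not H.

not S = not False = True
not S nand R = True nand True = False
(not S nand R) iff Q = False iff False = True
not H = not True = False
((not S nand R) iff Q) -> not H = True -> False = False
Hence #2 is false.

#3: Formalization: (not Q xor not R) and not (not S iff M)

not Q = not False = True
not R = not True = False
not Q xor not R = True xor False = True
not S = not False = True
not S iff M = True iff False = False
not (not S iff M) = not False = True
(not Q xor not R) and not (not S iff M) = True and True = True
Thus #3 is true.

Count: 2.

2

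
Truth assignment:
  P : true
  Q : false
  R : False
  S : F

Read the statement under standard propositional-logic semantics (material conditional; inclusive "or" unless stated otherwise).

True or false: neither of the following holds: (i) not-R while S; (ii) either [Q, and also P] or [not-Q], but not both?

Values: R=False, S=False, Q=False, P=True.
Formalization: (not R and S) nor ((Q and P) xor not Q)

not R = not False = True
not R and S = True and False = False
Q and P = False and True = False
not Q = not False = True
(Q and P) xor not Q = False xor True = True
(not R and S) nor ((Q and P) xor not Q) = False nor True = False

The statement is false.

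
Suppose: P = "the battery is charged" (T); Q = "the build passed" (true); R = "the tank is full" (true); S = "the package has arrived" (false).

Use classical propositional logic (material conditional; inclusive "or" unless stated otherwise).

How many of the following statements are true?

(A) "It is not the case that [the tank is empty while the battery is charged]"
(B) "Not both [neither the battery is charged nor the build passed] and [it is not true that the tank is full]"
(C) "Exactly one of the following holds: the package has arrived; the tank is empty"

(A): This is not (not R and P).

not R = not True = False
not R and P = False and True = False
not (not R and P) = not False = True
Hence (A) is true.

(B): This is (P nor Q) nand not R.

P nor Q = True nor True = False
not R = not True = False
(P nor Q) nand not R = False nand False = True
So (B) is true.

(C): Formalization: S xor not R

not R = not True = False
S xor not R = False xor False = False
Thus (C) is false.

2 of the 3 statements are true ((A), (B)).

2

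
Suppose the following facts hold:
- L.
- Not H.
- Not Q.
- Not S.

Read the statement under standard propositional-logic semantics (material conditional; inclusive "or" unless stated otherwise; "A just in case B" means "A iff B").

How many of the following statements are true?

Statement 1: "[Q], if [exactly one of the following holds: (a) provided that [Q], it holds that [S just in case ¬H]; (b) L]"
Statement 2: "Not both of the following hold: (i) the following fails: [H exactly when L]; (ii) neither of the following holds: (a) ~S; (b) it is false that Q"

Statement 1: In symbols: ((Q → (S ↔ ¬H)) ⊕ L) → Q

¬H = ¬F = T
S ↔ ¬H = F ↔ T = F
Q → (S ↔ ¬H) = F → F = T
(Q → (S ↔ ¬H)) ⊕ L = T ⊕ T = F
((Q → (S ↔ ¬H)) ⊕ L) → Q = F → F = T
Hence Statement 1 is true.

Statement 2: In symbols: ¬(H ↔ L) ↑ (¬S ↓ ¬Q)

H ↔ L = F ↔ T = F
¬(H ↔ L) = ¬F = T
¬S = ¬F = T
¬Q = ¬F = T
¬S ↓ ¬Q = T ↓ T = F
¬(H ↔ L) ↑ (¬S ↓ ¬Q) = T ↑ F = T
Thus Statement 2 is true.

True statements: 2.

2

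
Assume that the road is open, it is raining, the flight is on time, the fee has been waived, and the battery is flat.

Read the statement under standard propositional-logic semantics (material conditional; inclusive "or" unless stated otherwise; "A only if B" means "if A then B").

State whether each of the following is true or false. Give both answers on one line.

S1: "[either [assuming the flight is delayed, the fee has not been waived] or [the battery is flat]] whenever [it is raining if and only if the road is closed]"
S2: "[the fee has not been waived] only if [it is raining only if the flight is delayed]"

Let Q = "it is raining" (True), P = "the road is closed" (False), R = "the flight is delayed" (False), S = "the fee has been waived" (True), U = "the battery is charged" (False).

S1: Formalization: (Q iff P) -> ((R -> not S) or not U)

Q iff P = True iff False = False
not S = not True = False
R -> not S = False -> False = True
not U = not False = True
(R -> not S) or not U = True or True = True
(Q iff P) -> ((R -> not S) or not U) = False -> True = True
So S1 is true.

S2: In symbols: not S -> (Q -> R)

not S = not True = False
Q -> R = True -> False = False
not S -> (Q -> R) = False -> False = True
Thus S2 is true.

S1 T, S2 T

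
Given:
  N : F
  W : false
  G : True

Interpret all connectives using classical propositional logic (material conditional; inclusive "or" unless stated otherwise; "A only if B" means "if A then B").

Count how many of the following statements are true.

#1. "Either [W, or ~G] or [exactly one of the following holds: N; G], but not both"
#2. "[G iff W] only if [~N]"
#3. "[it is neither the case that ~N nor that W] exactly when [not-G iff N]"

2

#1: Formalization: (W or not G) xor (N xor G)

not G = not True = False
W or not G = False or False = False
N xor G = False xor True = True
(W or not G) xor (N xor G) = False xor True = True
So #1 is true.

#2: This is (G iff W) -> not N.

G iff W = True iff False = False
not N = not False = True
(G iff W) -> not N = False -> True = True
Hence #2 is true.

#3: Parsed as (not N nor W) iff (not G iff N)

not N = not False = True
not N nor W = True nor False = False
not G = not True = False
not G iff N = False iff False = True
(not N nor W) iff (not G iff N) = False iff True = False
So #3 is false.

2 of the 3 statements are true (#1, #2).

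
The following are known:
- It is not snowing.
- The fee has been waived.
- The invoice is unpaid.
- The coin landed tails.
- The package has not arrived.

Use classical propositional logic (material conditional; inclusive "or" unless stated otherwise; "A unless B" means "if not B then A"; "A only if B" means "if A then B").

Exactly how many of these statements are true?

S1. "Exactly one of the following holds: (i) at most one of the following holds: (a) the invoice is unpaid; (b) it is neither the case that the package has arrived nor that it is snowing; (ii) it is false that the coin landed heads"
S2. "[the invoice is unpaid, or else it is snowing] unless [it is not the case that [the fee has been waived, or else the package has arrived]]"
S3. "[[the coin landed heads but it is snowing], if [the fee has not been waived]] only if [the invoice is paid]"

2

Let R = "the invoice is paid" (F), W = "the package has arrived" (F), K = "it is snowing" (F), N = "the coin landed heads" (F), P = "the fee has been waived" (T).

S1: Formalization: (¬R ↑ (W ↓ K)) ⊕ ¬N

¬R = ¬F = T
W ↓ K = F ↓ F = T
¬R ↑ (W ↓ K) = T ↑ T = F
¬N = ¬F = T
(¬R ↑ (W ↓ K)) ⊕ ¬N = F ⊕ T = T
Thus S1 is true.

S2: Parsed as (¬R ∨ K) ∨ ¬(P ∨ W)

¬R = ¬F = T
¬R ∨ K = T ∨ F = T
P ∨ W = T ∨ F = T
¬(P ∨ W) = ¬T = F
(¬R ∨ K) ∨ ¬(P ∨ W) = T ∨ F = T
So S2 is true.

S3: Parsed as (¬P → (N ∧ K)) → R

¬P = ¬T = F
N ∧ K = F ∧ F = F
¬P → (N ∧ K) = F → F = T
(¬P → (N ∧ K)) → R = T → F = F
So S3 is false.

True statements: 2 (S1, S2).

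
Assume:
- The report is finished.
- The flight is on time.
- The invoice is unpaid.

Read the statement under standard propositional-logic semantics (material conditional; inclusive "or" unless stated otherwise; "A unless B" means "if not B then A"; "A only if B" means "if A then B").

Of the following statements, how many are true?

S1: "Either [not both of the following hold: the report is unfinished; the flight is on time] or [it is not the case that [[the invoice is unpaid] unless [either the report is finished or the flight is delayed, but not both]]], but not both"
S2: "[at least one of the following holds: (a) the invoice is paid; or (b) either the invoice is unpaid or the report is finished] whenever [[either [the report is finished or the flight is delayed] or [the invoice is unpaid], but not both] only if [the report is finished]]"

Let P = "the report is finished" (True), Q = "the flight is delayed" (False), R = "the invoice is paid" (False).

S1: In symbols: (not P nand not Q) xor not (not R or (P xor Q))

not P = not True = False
not Q = not False = True
not P nand not Q = False nand True = True
not R = not False = True
P xor Q = True xor False = True
not R or (P xor Q) = True or True = True
not (not R or (P xor Q)) = not True = False
(not P nand not Q) xor not (not R or (P xor Q)) = True xor False = True
So S1 is true.

S2: Formalization: (((P or Q) xor not R) -> P) -> (R or (not R or P))

P or Q = True or False = True
not R = not False = True
(P or Q) xor not R = True xor True = False
((P or Q) xor not R) -> P = False -> True = True
not R = not False = True
not R or P = True or True = True
R or (not R or P) = False or True = True
(((P or Q) xor not R) -> P) -> (R or (not R or P)) = True -> True = True
Thus S2 is true.

Count: 2.

2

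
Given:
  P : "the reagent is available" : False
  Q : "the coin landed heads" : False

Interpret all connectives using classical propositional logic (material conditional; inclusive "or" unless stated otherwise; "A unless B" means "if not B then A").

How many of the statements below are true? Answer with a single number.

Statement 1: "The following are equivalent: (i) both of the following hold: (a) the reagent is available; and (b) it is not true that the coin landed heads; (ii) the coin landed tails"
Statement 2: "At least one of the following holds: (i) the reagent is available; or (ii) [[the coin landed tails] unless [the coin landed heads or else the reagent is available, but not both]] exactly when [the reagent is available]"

0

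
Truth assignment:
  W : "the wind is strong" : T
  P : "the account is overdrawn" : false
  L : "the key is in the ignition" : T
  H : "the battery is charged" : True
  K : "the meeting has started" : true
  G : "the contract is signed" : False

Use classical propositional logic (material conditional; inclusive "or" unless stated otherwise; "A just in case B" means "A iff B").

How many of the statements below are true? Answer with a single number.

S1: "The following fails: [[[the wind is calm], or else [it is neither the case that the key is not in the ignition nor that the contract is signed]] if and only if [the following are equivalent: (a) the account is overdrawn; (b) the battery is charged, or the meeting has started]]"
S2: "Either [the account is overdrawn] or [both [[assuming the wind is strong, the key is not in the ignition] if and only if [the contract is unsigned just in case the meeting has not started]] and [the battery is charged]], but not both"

2

S1: Formalization: ~((~W | (~L nor G)) <-> (P <-> (H | K)))

~W = ~T = F
~L = ~T = F
~L nor G = F nor F = T
~W | (~L nor G) = F | T = T
H | K = T | T = T
P <-> (H | K) = F <-> T = F
(~W | (~L nor G)) <-> (P <-> (H | K)) = T <-> F = F
~((~W | (~L nor G)) <-> (P <-> (H | K))) = ~F = T
So S1 is true.

S2: This is P xor (((W -> ~L) <-> (~G <-> ~K)) & H).

~L = ~T = F
W -> ~L = T -> F = F
~G = ~F = T
~K = ~T = F
~G <-> ~K = T <-> F = F
(W -> ~L) <-> (~G <-> ~K) = F <-> F = T
((W -> ~L) <-> (~G <-> ~K)) & H = T & T = T
P xor (((W -> ~L) <-> (~G <-> ~K)) & H) = F xor T = T
Thus S2 is true.

True statements: 2 (S1, S2).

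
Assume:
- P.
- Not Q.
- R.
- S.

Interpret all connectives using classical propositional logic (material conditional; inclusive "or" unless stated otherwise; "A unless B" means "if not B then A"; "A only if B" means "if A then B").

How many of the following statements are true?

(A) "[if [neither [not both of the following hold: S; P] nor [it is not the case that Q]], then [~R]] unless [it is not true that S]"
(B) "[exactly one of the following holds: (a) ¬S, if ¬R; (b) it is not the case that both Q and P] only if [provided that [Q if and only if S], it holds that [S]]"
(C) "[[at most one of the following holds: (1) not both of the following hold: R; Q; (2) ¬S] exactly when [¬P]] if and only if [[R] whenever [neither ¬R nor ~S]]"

(A): In symbols: (((S nand P) nor not Q) -> not R) or not S

S nand P = True nand True = False
not Q = not False = True
(S nand P) nor not Q = False nor True = False
not R = not True = False
((S nand P) nor not Q) -> not R = False -> False = True
not S = not True = False
(((S nand P) nor not Q) -> not R) or not S = True or False = True
Thus (A) is true.

(B): This is ((not R -> not S) xor (Q nand P)) -> ((Q iff S) -> S).

not R = not True = False
not S = not True = False
not R -> not S = False -> False = True
Q nand P = False nand True = True
(not R -> not S) xor (Q nand P) = True xor True = False
Q iff S = False iff True = False
(Q iff S) -> S = False -> True = True
((not R -> not S) xor (Q nand P)) -> ((Q iff S) -> S) = False -> True = True
Hence (B) is true.

(C): In symbols: (((R nand Q) nand not S) iff not P) iff ((not R nor not S) -> R)

R nand Q = True nand False = True
not S = not True = False
(R nand Q) nand not S = True nand False = True
not P = not True = False
((R nand Q) nand not S) iff not P = True iff False = False
not R = not True = False
not S = not True = False
not R nor not S = False nor False = True
(not R nor not S) -> R = True -> True = True
(((R nand Q) nand not S) iff not P) iff ((not R nor not S) -> R) = False iff True = False
So (C) is false.

2 of the 3 statements are true.

2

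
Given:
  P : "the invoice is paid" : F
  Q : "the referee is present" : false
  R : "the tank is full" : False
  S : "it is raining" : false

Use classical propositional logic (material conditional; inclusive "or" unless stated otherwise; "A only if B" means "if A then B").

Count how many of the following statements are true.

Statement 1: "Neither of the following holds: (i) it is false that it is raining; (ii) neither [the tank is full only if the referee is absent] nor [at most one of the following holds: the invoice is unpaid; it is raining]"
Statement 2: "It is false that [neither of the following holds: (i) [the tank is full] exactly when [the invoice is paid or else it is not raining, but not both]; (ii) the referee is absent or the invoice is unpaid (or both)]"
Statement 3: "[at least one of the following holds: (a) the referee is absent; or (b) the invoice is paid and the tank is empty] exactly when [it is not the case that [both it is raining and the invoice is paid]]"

2

Statement 1: This is not S nor ((R -> not Q) nor (not P nand S)).

not S = not False = True
not Q = not False = True
R -> not Q = False -> True = True
not P = not False = True
not P nand S = True nand False = True
(R -> not Q) nor (not P nand S) = True nor True = False
not S nor ((R -> not Q) nor (not P nand S)) = True nor False = False
Thus Statement 1 is false.

Statement 2: Formalization: not ((R iff (P xor not S)) nor (not Q or not P))

not S = not False = True
P xor not S = False xor True = True
R iff (P xor not S) = False iff True = False
not Q = not False = True
not P = not False = True
not Q or not P = True or True = True
(R iff (P xor not S)) nor (not Q or not P) = False nor True = False
not ((R iff (P xor not S)) nor (not Q or not P)) = not False = True
So Statement 2 is true.

Statement 3: Parsed as (not Q or (P and not R)) iff not (S and P)

not Q = not False = True
not R = not False = True
P and not R = False and True = False
not Q or (P and not R) = True or False = True
S and P = False and False = False
not (S and P) = not False = True
(not Q or (P and not R)) iff not (S and P) = True iff True = True
Hence Statement 3 is true.

True statements: 2 (Statement 2, Statement 3).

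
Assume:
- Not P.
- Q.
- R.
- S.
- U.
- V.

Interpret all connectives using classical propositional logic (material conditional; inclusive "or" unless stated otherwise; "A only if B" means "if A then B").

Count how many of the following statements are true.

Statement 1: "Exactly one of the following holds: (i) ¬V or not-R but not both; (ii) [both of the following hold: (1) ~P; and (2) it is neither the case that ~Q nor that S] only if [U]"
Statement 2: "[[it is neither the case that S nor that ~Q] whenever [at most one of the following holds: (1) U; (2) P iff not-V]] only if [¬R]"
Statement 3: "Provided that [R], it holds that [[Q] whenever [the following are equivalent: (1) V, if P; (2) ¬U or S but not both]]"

Statement 1: In symbols: (~V xor ~R) xor ((~P & (~Q nor S)) -> U)

~V = ~T = F
~R = ~T = F
~V xor ~R = F xor F = F
~P = ~F = T
~Q = ~T = F
~Q nor S = F nor T = F
~P & (~Q nor S) = T & F = F
(~P & (~Q nor S)) -> U = F -> T = T
(~V xor ~R) xor ((~P & (~Q nor S)) -> U) = F xor T = T
Thus Statement 1 is true.

Statement 2: This is ((U nand (P <-> ~V)) -> (S nor ~Q)) -> ~R.

~V = ~T = F
P <-> ~V = F <-> F = T
U nand (P <-> ~V) = T nand T = F
~Q = ~T = F
S nor ~Q = T nor F = F
(U nand (P <-> ~V)) -> (S nor ~Q) = F -> F = T
~R = ~T = F
((U nand (P <-> ~V)) -> (S nor ~Q)) -> ~R = T -> F = F
So Statement 2 is false.

Statement 3: In symbols: R -> (((P -> V) <-> (~U xor S)) -> Q)

P -> V = F -> T = T
~U = ~T = F
~U xor S = F xor T = T
(P -> V) <-> (~U xor S) = T <-> T = T
((P -> V) <-> (~U xor S)) -> Q = T -> T = T
R -> (((P -> V) <-> (~U xor S)) -> Q) = T -> T = T
Thus Statement 3 is true.

2 of the 3 statements are true (Statement 1, Statement 3).

2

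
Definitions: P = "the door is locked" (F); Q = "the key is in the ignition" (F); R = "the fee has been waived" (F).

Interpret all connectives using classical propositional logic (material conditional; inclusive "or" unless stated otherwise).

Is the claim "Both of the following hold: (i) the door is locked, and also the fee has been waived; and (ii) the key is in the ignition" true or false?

Values: P=False, R=False, Q=False.
In symbols: (P and R) and Q

P and R = False and False = False
(P and R) and Q = False and False = False

false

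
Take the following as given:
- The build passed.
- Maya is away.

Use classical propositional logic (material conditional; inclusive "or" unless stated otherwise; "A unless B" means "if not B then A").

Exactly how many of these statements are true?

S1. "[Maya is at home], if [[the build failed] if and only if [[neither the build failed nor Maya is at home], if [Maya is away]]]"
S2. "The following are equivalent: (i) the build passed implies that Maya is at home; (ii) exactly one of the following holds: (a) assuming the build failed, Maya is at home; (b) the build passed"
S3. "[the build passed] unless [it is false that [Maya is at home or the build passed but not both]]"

3

Let P = "the build passed" (True), Q = "Maya is at home" (False).

S1: In symbols: (not P iff (not Q -> (not P nor Q))) -> Q

not P = not True = False
not Q = not False = True
not P = not True = False
not P nor Q = False nor False = True
not Q -> (not P nor Q) = True -> True = True
not P iff (not Q -> (not P nor Q)) = False iff True = False
(not P iff (not Q -> (not P nor Q))) -> Q = False -> False = True
Thus S1 is true.

S2: Formalization: (P -> Q) iff ((not P -> Q) xor P)

P -> Q = True -> False = False
not P = not True = False
not P -> Q = False -> False = True
(not P -> Q) xor P = True xor True = False
(P -> Q) iff ((not P -> Q) xor P) = False iff False = True
Thus S2 is true.

S3: Parsed as P or not (Q xor P)

Q xor P = False xor True = True
not (Q xor P) = not True = False
P or not (Q xor P) = True or False = True
So S3 is true.

3 of the 3 statements are true (S1, S2, S3).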